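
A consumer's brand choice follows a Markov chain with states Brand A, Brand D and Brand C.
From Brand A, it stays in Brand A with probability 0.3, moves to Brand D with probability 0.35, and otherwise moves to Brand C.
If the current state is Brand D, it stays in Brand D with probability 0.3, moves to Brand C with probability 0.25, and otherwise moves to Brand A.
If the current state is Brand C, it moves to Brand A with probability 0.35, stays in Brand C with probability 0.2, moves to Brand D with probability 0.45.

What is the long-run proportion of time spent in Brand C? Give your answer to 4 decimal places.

Let the stationary distribution be π with π = πP and π_1 + π_2 + π_3 = 1.
π_1 = 0.3·π_1 + 0.45·π_2 + 0.35·π_3
π_2 = 0.35·π_1 + 0.3·π_2 + 0.45·π_3
Solving with the normalization constraint gives π = (0.3676, 0.3593, 0.2731).
So the stationary probability of Brand C is 0.2731.

0.2731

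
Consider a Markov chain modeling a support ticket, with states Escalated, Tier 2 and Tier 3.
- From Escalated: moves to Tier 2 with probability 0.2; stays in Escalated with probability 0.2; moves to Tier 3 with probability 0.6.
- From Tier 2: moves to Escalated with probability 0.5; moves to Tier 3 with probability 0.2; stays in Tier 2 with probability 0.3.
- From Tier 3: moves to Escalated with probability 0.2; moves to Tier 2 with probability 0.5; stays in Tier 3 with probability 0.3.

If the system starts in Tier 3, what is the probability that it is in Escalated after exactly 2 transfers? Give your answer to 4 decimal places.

0.3500

Sum over the intermediate state after 1 transfer:
P = P(Tier 3→Escalated)·P(Escalated→Escalated) + P(Tier 3→Tier 2)·P(Tier 2→Escalated) + P(Tier 3→Tier 3)·P(Tier 3→Escalated)
  = 0.2×0.2 + 0.5×0.5 + 0.3×0.2
  = 0.0400 + 0.2500 + 0.0600 = 0.3500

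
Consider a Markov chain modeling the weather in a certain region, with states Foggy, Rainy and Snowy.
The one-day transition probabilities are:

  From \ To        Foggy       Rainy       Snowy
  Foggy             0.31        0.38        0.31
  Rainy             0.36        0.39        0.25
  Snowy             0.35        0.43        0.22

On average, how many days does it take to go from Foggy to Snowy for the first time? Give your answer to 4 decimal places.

3.4847

Let t(s) be the expected number of days to first reach Snowy from state s, with t(Snowy) = 0. Conditioning on the first day:
t(Foggy) = 1 + 0.31·t(Foggy) + 0.38·t(Rainy)
t(Rainy) = 1 + 0.36·t(Foggy) + 0.39·t(Rainy)
Solving: t(Foggy) = 3.4847, t(Rainy) = 3.6959.
Expected days from Foggy to Snowy: 3.4847.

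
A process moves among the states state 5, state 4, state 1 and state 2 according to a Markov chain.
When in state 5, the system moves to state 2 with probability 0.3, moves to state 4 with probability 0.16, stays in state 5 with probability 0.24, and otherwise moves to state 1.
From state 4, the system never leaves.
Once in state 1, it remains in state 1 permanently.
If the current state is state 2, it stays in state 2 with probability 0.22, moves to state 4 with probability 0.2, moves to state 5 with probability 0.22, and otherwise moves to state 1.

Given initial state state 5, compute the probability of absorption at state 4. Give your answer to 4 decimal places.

0.3508

Let h(s) be the probability of absorption at state 4 starting from transient state s. Then h(state 4) = 1 and h(state 1) = 0. By first-step analysis:
h(state 5) = 0.24·h(state 5) + 0.16·1 + 0.3·0 + 0.3·h(state 2)
h(state 2) = 0.22·h(state 5) + 0.2·1 + 0.36·0 + 0.22·h(state 2)
Solving: h(state 5) = 0.3508, h(state 2) = 0.3554.
Starting from state 5, the probability is 0.3508.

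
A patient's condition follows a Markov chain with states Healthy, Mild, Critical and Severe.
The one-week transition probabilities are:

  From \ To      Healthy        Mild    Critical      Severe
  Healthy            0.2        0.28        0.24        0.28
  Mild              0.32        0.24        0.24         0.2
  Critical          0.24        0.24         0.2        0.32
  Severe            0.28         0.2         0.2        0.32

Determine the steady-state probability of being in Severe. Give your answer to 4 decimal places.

Let the stationary distribution be π with π = πP and π_1 + π_2 + π_3 + π_4 = 1.
π_1 = 0.2·π_1 + 0.32·π_2 + 0.24·π_3 + 0.28·π_4
π_2 = 0.28·π_1 + 0.24·π_2 + 0.24·π_3 + 0.2·π_4
π_3 = 0.24·π_1 + 0.24·π_2 + 0.2·π_3 + 0.2·π_4
Solving with the normalization constraint gives π = (0.2600, 0.2392, 0.2200, 0.2809).
So the stationary probability of Severe is 0.2809.

0.2809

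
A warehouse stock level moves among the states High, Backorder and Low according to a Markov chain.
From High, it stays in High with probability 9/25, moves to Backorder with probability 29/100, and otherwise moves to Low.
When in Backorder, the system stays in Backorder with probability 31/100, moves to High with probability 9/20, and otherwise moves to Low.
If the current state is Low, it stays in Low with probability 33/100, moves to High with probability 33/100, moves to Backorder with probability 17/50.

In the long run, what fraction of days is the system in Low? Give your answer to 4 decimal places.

0.3095

Let the stationary distribution be π with π = πP and π_1 + π_2 + π_3 = 1.
π_1 = 0.36·π_1 + 0.45·π_2 + 0.33·π_3
π_2 = 0.29·π_1 + 0.31·π_2 + 0.34·π_3
Solving with the normalization constraint gives π = (0.3788, 0.3117, 0.3095).
So the stationary probability of Low is 0.3095.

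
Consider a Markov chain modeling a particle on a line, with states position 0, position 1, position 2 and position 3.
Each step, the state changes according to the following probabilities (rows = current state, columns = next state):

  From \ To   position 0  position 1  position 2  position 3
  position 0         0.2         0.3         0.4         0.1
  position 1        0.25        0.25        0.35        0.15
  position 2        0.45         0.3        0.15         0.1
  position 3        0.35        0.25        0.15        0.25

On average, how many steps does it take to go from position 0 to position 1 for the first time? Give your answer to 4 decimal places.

Let t(s) be the expected number of steps to first reach position 1 from state s, with t(position 1) = 0. Conditioning on the first step:
t(position 0) = 1 + 0.2·t(position 0) + 0.4·t(position 2) + 0.1·t(position 3)
t(position 2) = 1 + 0.45·t(position 0) + 0.15·t(position 2) + 0.1·t(position 3)
t(position 3) = 1 + 0.35·t(position 0) + 0.15·t(position 2) + 0.25·t(position 3)
Solving: t(position 0) = 3.4000, t(position 2) = 3.4000, t(position 3) = 3.6000.
Expected steps from position 0 to position 1: 3.4000.

3.4000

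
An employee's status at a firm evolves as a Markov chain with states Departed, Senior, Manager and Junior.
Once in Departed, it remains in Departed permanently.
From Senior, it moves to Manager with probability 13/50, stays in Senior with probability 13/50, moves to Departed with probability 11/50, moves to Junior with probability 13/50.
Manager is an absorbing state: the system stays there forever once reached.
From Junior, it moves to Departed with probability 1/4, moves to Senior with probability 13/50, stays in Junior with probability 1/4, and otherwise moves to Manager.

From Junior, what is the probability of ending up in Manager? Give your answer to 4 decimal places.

Let h(s) be the probability of absorption at Manager starting from transient state s. Then h(Manager) = 1 and h(Departed) = 0. By first-step analysis:
h(Senior) = 0.22·0 + 0.26·h(Senior) + 0.26·1 + 0.26·h(Junior)
h(Junior) = 0.25·0 + 0.26·h(Senior) + 0.24·1 + 0.25·h(Junior)
Solving: h(Senior) = 0.5281, h(Junior) = 0.5031.
Starting from Junior, the probability is 0.5031.

0.5031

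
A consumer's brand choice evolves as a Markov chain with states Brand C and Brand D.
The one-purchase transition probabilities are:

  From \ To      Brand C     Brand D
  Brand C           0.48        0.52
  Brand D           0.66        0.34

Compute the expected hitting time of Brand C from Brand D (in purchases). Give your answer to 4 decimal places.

Let t(s) be the expected number of purchases to first reach Brand C from state s, with t(Brand C) = 0. Conditioning on the first purchase:
t(Brand D) = 1 + 0.34·t(Brand D)
Solving: t(Brand D) = 1.5152.
Expected purchases from Brand D to Brand C: 1.5152.

1.5152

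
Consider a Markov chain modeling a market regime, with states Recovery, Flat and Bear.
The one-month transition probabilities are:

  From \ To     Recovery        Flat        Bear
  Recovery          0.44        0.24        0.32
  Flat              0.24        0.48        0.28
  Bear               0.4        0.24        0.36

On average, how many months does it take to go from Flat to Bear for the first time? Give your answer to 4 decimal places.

3.4247

Let t(s) be the expected number of months to first reach Bear from state s, with t(Bear) = 0. Conditioning on the first month:
t(Recovery) = 1 + 0.44·t(Recovery) + 0.24·t(Flat)
t(Flat) = 1 + 0.24·t(Recovery) + 0.48·t(Flat)
Solving: t(Recovery) = 3.2534, t(Flat) = 3.4247.
Expected months from Flat to Bear: 3.4247.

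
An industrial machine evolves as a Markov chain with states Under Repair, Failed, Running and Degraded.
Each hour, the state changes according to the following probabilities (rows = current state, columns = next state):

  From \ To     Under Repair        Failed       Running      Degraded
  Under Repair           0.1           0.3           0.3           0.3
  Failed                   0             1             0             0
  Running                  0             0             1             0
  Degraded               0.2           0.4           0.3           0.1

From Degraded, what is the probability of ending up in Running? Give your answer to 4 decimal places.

Let h(s) be the probability of absorption at Running starting from transient state s. Then h(Running) = 1 and h(Failed) = 0. By first-step analysis:
h(Under Repair) = 0.1·h(Under Repair) + 0.3·0 + 0.3·1 + 0.3·h(Degraded)
h(Degraded) = 0.2·h(Under Repair) + 0.4·0 + 0.3·1 + 0.1·h(Degraded)
Solving: h(Under Repair) = 0.4800, h(Degraded) = 0.4400.
Starting from Degraded, the probability is 0.4400.

0.4400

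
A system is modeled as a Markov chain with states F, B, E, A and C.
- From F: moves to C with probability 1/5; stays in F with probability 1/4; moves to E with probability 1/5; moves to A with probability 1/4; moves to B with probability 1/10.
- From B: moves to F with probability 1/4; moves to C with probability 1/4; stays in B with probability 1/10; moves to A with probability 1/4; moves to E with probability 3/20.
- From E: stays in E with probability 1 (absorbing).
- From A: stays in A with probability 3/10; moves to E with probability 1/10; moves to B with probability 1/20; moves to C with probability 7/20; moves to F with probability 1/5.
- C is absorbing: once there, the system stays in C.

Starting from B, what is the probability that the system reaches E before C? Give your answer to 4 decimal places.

Let h(s) be the probability of absorption at E starting from transient state s. Then h(E) = 1 and h(C) = 0. By first-step analysis:
h(F) = 0.25·h(F) + 0.1·h(B) + 0.2·1 + 0.25·h(A) + 0.2·0
h(B) = 0.25·h(F) + 0.1·h(B) + 0.15·1 + 0.25·h(A) + 0.25·0
h(A) = 0.2·h(F) + 0.05·h(B) + 0.1·1 + 0.3·h(A) + 0.35·0
Solving: h(F) = 0.4099, h(B) = 0.3599, h(A) = 0.2857.
Starting from B, the probability is 0.3599.

0.3599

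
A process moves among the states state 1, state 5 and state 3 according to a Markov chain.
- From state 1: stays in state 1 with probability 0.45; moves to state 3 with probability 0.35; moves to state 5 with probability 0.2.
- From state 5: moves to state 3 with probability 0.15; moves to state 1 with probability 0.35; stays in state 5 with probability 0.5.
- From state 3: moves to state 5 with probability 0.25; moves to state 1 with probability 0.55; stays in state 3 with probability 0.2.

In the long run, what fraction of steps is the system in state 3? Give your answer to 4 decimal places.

Let the stationary distribution be π with π = πP and π_1 + π_2 + π_3 = 1.
π_1 = 0.45·π_1 + 0.35·π_2 + 0.55·π_3
π_2 = 0.2·π_1 + 0.5·π_2 + 0.25·π_3
Solving with the normalization constraint gives π = (0.4448, 0.3037, 0.2515).
So the stationary probability of state 3 is 0.2515.

0.2515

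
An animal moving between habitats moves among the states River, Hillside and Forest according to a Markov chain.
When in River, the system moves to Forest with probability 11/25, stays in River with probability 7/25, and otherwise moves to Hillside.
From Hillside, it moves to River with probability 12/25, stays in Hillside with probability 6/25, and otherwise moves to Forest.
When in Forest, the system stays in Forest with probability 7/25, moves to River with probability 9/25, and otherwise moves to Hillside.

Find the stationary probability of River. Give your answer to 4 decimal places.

0.3661

Let the stationary distribution be π with π = πP and π_1 + π_2 + π_3 = 1.
π_1 = 0.28·π_1 + 0.48·π_2 + 0.36·π_3
π_2 = 0.28·π_1 + 0.24·π_2 + 0.36·π_3
Solving with the normalization constraint gives π = (0.3661, 0.2953, 0.3386).
So the stationary probability of River is 0.3661.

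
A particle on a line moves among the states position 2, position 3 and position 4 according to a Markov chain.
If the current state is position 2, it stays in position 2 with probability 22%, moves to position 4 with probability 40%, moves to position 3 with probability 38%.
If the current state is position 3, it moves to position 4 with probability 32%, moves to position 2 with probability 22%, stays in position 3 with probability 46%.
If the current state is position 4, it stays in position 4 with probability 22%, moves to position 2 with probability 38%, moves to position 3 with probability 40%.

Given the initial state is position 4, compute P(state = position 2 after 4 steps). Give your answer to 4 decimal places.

0.2692

Propagate the distribution vector 4 steps from position 4.
After 0 steps: (0.0000, 0.0000, 1.0000)
After 1 step: (0.3800, 0.4000, 0.2200)
After 2 steps: (0.2552, 0.4164, 0.3284)
After 3 steps: (0.2725, 0.4199, 0.3076)
After 4 steps: (0.2692, 0.4197, 0.3110)
P(in position 2 after 4 steps) = 0.2692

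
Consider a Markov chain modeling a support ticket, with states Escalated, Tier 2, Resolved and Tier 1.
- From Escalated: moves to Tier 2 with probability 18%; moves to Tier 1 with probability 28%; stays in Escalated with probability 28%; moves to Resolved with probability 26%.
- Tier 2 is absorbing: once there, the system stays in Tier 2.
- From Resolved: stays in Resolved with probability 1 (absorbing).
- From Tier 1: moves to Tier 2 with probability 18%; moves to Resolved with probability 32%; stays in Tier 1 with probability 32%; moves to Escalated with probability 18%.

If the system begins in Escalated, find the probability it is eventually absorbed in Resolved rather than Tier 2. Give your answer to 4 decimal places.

0.6066

Let h(s) be the probability of absorption at Resolved starting from transient state s. Then h(Resolved) = 1 and h(Tier 2) = 0. By first-step analysis:
h(Escalated) = 0.28·h(Escalated) + 0.18·0 + 0.26·1 + 0.28·h(Tier 1)
h(Tier 1) = 0.18·h(Escalated) + 0.18·0 + 0.32·1 + 0.32·h(Tier 1)
Solving: h(Escalated) = 0.6066, h(Tier 1) = 0.6311.
Starting from Escalated, the probability is 0.6066.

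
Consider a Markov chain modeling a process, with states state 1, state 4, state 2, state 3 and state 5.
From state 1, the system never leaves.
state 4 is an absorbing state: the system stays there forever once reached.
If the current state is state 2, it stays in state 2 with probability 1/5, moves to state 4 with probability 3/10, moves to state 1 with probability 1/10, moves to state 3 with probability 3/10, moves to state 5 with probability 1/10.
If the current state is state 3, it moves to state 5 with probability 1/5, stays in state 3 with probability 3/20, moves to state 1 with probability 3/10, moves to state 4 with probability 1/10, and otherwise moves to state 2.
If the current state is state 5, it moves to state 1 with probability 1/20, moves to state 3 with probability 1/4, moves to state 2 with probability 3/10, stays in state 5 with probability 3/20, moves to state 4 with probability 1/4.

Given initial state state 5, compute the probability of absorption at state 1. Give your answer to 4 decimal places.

Let h(s) be the probability of absorption at state 1 starting from transient state s. Then h(state 1) = 1 and h(state 4) = 0. By first-step analysis:
h(state 2) = 0.1·1 + 0.3·0 + 0.2·h(state 2) + 0.3·h(state 3) + 0.1·h(state 5)
h(state 3) = 0.3·1 + 0.1·0 + 0.25·h(state 2) + 0.15·h(state 3) + 0.2·h(state 5)
h(state 5) = 0.05·1 + 0.25·0 + 0.3·h(state 2) + 0.25·h(state 3) + 0.15·h(state 5)
Solving: h(state 2) = 0.3734, h(state 3) = 0.5453, h(state 5) = 0.3510.
Starting from state 5, the probability is 0.3510.

0.3510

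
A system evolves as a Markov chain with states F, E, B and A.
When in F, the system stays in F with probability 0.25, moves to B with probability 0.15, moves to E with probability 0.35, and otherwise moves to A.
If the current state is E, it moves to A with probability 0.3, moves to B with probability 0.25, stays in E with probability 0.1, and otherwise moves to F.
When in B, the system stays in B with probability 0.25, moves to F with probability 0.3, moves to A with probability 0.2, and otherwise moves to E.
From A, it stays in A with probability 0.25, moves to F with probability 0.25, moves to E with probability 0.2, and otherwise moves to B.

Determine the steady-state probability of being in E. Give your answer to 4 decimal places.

0.2313

Let the stationary distribution be π with π = πP and π_1 + π_2 + π_3 + π_4 = 1.
π_1 = 0.25·π_1 + 0.35·π_2 + 0.3·π_3 + 0.25·π_4
π_2 = 0.35·π_1 + 0.1·π_2 + 0.25·π_3 + 0.2·π_4
π_3 = 0.15·π_1 + 0.25·π_2 + 0.25·π_3 + 0.3·π_4
Solving with the normalization constraint gives π = (0.2848, 0.2313, 0.2340, 0.2499).
So the stationary probability of E is 0.2313.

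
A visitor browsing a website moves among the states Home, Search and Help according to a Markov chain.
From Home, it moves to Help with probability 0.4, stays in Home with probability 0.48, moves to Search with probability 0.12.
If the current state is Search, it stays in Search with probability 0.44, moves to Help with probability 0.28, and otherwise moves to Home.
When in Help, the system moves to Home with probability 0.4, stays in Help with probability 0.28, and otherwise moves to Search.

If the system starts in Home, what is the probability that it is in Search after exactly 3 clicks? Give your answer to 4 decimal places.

Propagate the distribution vector 3 clicks from Home.
After 0 clicks: (1.0000, 0.0000, 0.0000)
After 1 click: (0.4800, 0.1200, 0.4000)
After 2 clicks: (0.4240, 0.2384, 0.3376)
After 3 clicks: (0.4053, 0.2638, 0.3309)
P(in Search after 3 clicks) = 0.2638

0.2638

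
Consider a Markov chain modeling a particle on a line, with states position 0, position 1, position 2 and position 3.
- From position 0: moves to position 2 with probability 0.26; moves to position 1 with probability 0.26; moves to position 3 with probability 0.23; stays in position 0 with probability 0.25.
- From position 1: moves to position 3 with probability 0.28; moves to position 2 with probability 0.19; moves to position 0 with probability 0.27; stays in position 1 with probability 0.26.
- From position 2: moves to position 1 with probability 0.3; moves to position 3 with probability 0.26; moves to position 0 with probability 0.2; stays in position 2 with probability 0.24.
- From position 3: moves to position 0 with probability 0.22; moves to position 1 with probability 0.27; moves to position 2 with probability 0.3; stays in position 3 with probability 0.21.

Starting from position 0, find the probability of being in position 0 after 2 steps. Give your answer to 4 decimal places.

0.2353

Propagate the distribution vector 2 steps from position 0.
After 0 steps: (1.0000, 0.0000, 0.0000, 0.0000)
After 1 step: (0.2500, 0.2600, 0.2600, 0.2300)
After 2 steps: (0.2353, 0.2727, 0.2458, 0.2462)
P(in position 0 after 2 steps) = 0.2353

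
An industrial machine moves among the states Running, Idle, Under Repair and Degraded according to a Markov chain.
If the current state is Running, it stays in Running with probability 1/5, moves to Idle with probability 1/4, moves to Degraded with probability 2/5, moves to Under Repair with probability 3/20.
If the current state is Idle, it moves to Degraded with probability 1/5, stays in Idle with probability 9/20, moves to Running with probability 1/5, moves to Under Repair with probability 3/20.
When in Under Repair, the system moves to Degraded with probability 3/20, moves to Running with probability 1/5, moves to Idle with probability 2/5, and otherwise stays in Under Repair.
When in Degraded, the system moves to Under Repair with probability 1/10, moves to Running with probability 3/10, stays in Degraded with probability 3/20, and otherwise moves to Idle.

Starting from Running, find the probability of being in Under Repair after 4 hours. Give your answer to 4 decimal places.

0.1539

Propagate the distribution vector 4 hours from Running.
After 0 hours: (1.0000, 0.0000, 0.0000, 0.0000)
After 1 hour: (0.2000, 0.2500, 0.1500, 0.4000)
After 2 hours: (0.2400, 0.4025, 0.1450, 0.2125)
After 3 hours: (0.2213, 0.3948, 0.1539, 0.2301)
After 4 hours: (0.2230, 0.3981, 0.1539, 0.2251)
P(in Under Repair after 4 hours) = 0.1539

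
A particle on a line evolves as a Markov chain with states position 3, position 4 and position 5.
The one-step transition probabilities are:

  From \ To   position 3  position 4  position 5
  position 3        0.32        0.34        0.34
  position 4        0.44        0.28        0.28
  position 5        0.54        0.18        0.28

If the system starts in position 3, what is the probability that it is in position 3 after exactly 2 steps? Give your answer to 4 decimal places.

0.4356

Sum over the intermediate state after 1 step:
P = P(position 3→position 3)·P(position 3→position 3) + P(position 3→position 4)·P(position 4→position 3) + P(position 3→position 5)·P(position 5→position 3)
  = 0.32×0.32 + 0.34×0.44 + 0.34×0.54
  = 0.1024 + 0.1496 + 0.1836 = 0.4356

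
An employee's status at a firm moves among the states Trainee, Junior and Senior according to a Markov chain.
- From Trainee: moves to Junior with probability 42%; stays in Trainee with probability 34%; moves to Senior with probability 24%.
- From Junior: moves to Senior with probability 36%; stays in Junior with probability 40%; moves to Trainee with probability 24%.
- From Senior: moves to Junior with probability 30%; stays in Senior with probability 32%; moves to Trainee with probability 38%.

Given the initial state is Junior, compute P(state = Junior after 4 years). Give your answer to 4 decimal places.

Propagate the distribution vector 4 years from Junior.
After 0 years: (0.0000, 1.0000, 0.0000)
After 1 year: (0.2400, 0.4000, 0.3600)
After 2 years: (0.3144, 0.3688, 0.3168)
After 3 years: (0.3158, 0.3746, 0.3096)
After 4 years: (0.3149, 0.3754, 0.3097)
P(in Junior after 4 years) = 0.3754

0.3754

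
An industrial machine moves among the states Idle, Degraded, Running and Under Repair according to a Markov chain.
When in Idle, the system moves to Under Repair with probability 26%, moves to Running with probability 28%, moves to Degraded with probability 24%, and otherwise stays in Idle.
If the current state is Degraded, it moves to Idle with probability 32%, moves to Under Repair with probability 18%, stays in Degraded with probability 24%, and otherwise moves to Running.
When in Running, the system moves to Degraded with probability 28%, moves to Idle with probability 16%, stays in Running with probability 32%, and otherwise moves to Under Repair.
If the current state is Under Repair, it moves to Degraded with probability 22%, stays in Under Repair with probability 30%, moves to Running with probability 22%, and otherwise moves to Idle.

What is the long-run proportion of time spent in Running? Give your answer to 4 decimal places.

0.2712

Let the stationary distribution be π with π = πP and π_1 + π_2 + π_3 + π_4 = 1.
π_1 = 0.22·π_1 + 0.32·π_2 + 0.16·π_3 + 0.26·π_4
π_2 = 0.24·π_1 + 0.24·π_2 + 0.28·π_3 + 0.22·π_4
π_3 = 0.28·π_1 + 0.26·π_2 + 0.32·π_3 + 0.22·π_4
Solving with the normalization constraint gives π = (0.2381, 0.2460, 0.2712, 0.2447).
So the stationary probability of Running is 0.2712.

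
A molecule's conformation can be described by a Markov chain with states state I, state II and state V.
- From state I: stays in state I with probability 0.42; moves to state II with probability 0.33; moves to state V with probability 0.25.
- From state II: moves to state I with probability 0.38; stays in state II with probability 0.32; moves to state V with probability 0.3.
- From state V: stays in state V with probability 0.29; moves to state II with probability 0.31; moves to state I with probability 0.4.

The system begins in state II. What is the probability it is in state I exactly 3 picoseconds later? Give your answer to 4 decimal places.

0.4016

Propagate the distribution vector 3 picoseconds from state II.
After 0 picoseconds: (0.0000, 1.0000, 0.0000)
After 1 picosecond: (0.3800, 0.3200, 0.3000)
After 2 picoseconds: (0.4012, 0.3208, 0.2780)
After 3 picoseconds: (0.4016, 0.3212, 0.2772)
P(in state I after 3 picoseconds) = 0.4016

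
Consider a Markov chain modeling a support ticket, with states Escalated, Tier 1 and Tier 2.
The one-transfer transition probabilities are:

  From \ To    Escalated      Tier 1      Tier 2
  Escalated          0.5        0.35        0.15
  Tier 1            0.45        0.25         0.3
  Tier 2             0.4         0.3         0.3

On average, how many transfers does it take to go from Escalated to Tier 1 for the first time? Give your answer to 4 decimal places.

Let t(s) be the expected number of transfers to first reach Tier 1 from state s, with t(Tier 1) = 0. Conditioning on the first transfer:
t(Escalated) = 1 + 0.5·t(Escalated) + 0.15·t(Tier 2)
t(Tier 2) = 1 + 0.4·t(Escalated) + 0.3·t(Tier 2)
Solving: t(Escalated) = 2.9310, t(Tier 2) = 3.1034.
Expected transfers from Escalated to Tier 1: 2.9310.

2.9310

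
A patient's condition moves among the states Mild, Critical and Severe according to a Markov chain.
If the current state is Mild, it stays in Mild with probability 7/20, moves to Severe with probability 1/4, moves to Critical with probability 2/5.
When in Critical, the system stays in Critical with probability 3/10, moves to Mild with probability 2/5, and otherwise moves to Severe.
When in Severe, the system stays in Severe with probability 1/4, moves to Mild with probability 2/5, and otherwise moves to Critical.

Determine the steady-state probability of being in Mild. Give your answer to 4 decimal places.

Let the stationary distribution be π with π = πP and π_1 + π_2 + π_3 = 1.
π_1 = 0.35·π_1 + 0.4·π_2 + 0.4·π_3
π_2 = 0.4·π_1 + 0.3·π_2 + 0.35·π_3
Solving with the normalization constraint gives π = (0.3810, 0.3515, 0.2676).
So the stationary probability of Mild is 0.3810.

0.3810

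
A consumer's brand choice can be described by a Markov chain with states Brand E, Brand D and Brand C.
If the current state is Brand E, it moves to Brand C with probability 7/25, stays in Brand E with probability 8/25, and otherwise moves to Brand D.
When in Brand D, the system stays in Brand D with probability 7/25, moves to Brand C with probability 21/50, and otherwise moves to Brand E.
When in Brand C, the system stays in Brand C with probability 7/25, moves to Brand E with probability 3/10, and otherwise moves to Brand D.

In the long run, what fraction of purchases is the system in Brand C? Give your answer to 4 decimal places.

0.3308

Let the stationary distribution be π with π = πP and π_1 + π_2 + π_3 = 1.
π_1 = 0.32·π_1 + 0.3·π_2 + 0.3·π_3
π_2 = 0.4·π_1 + 0.28·π_2 + 0.42·π_3
Solving with the normalization constraint gives π = (0.3061, 0.3631, 0.3308).
So the stationary probability of Brand C is 0.3308.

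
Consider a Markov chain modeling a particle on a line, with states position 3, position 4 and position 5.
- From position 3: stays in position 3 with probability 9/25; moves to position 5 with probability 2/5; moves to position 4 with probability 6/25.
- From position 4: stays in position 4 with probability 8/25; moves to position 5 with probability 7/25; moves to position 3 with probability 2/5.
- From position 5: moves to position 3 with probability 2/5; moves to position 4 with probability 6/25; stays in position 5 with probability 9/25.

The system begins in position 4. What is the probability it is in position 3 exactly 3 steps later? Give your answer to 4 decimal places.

0.3846

Propagate the distribution vector 3 steps from position 4.
After 0 steps: (0.0000, 1.0000, 0.0000)
After 1 step: (0.4000, 0.3200, 0.2800)
After 2 steps: (0.3840, 0.2656, 0.3504)
After 3 steps: (0.3846, 0.2612, 0.3541)
P(in position 3 after 3 steps) = 0.3846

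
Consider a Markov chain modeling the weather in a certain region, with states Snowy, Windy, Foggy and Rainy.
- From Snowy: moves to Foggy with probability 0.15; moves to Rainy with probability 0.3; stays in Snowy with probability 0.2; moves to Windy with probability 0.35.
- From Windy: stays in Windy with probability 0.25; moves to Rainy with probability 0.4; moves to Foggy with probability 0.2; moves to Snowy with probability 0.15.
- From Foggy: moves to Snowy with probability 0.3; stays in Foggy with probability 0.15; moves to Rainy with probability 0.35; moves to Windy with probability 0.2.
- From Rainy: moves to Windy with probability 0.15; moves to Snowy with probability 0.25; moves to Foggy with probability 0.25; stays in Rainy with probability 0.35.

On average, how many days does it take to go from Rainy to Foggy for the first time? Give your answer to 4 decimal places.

Let t(s) be the expected number of days to first reach Foggy from state s, with t(Foggy) = 0. Conditioning on the first day:
t(Snowy) = 1 + 0.2·t(Snowy) + 0.35·t(Windy) + 0.3·t(Rainy)
t(Windy) = 1 + 0.15·t(Snowy) + 0.25·t(Windy) + 0.4·t(Rainy)
t(Rainy) = 1 + 0.25·t(Snowy) + 0.15·t(Windy) + 0.35·t(Rainy)
Solving: t(Snowy) = 5.0744, t(Windy) = 4.8005, t(Rainy) = 4.5980.
Expected days from Rainy to Foggy: 4.5980.

4.5980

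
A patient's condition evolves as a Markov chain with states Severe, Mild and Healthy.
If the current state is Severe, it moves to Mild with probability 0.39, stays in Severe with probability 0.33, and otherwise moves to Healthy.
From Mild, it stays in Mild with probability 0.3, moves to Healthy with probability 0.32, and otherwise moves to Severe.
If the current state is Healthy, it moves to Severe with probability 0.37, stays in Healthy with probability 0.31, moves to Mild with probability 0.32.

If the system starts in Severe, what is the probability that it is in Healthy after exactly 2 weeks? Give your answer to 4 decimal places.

0.3040

Sum over the intermediate state after 1 week:
P = P(Severe→Severe)·P(Severe→Healthy) + P(Severe→Mild)·P(Mild→Healthy) + P(Severe→Healthy)·P(Healthy→Healthy)
  = 0.33×0.28 + 0.39×0.32 + 0.28×0.31
  = 0.0924 + 0.1248 + 0.0868 = 0.3040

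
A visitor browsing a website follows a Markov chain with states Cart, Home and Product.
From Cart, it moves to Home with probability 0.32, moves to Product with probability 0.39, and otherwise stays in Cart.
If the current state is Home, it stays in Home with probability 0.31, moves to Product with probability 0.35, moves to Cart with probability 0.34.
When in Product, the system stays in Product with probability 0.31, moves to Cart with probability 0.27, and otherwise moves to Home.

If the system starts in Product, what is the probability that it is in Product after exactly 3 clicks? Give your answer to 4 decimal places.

Propagate the distribution vector 3 clicks from Product.
After 0 clicks: (0.0000, 0.0000, 1.0000)
After 1 click: (0.2700, 0.4200, 0.3100)
After 2 clicks: (0.3048, 0.3468, 0.3484)
After 3 clicks: (0.3004, 0.3514, 0.3483)
P(in Product after 3 clicks) = 0.3483

0.3483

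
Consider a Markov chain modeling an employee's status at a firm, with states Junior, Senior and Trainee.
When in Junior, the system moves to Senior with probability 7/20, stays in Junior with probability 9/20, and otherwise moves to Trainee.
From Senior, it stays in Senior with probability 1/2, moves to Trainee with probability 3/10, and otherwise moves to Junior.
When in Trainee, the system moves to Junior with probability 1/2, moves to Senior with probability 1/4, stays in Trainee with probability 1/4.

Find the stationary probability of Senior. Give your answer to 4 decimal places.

Let the stationary distribution be π with π = πP and π_1 + π_2 + π_3 = 1.
π_1 = 0.45·π_1 + 0.2·π_2 + 0.5·π_3
π_2 = 0.35·π_1 + 0.5·π_2 + 0.25·π_3
Solving with the normalization constraint gives π = (0.3670, 0.3823, 0.2508).
So the stationary probability of Senior is 0.3823.

0.3823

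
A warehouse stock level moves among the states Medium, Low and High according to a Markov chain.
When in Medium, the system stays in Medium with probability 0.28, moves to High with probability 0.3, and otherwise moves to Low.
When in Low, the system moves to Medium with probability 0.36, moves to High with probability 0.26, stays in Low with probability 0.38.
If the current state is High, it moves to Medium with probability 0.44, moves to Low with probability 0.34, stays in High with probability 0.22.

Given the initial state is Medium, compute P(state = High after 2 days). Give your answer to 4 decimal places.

0.2592

Sum over the intermediate state after 1 day:
P = P(Medium→Medium)·P(Medium→High) + P(Medium→Low)·P(Low→High) + P(Medium→High)·P(High→High)
  = 0.28×0.3 + 0.42×0.26 + 0.3×0.22
  = 0.0840 + 0.1092 + 0.0660 = 0.2592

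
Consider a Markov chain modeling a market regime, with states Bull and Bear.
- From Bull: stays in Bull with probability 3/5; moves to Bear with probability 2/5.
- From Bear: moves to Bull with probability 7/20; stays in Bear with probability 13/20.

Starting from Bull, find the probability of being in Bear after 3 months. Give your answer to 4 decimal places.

0.5250

Propagate the distribution vector 3 months from Bull.
After 0 months: (1.0000, 0.0000)
After 1 month: (0.6000, 0.4000)
After 2 months: (0.5000, 0.5000)
After 3 months: (0.4750, 0.5250)
P(in Bear after 3 months) = 0.5250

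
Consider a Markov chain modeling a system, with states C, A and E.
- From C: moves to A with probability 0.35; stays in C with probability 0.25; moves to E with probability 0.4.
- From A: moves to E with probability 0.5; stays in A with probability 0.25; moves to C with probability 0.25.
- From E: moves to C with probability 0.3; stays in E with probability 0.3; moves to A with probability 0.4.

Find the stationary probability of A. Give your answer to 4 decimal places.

Let the stationary distribution be π with π = πP and π_1 + π_2 + π_3 = 1.
π_1 = 0.25·π_1 + 0.25·π_2 + 0.3·π_3
π_2 = 0.35·π_1 + 0.25·π_2 + 0.4·π_3
Solving with the normalization constraint gives π = (0.2697, 0.3361, 0.3942).
So the stationary probability of A is 0.3361.

0.3361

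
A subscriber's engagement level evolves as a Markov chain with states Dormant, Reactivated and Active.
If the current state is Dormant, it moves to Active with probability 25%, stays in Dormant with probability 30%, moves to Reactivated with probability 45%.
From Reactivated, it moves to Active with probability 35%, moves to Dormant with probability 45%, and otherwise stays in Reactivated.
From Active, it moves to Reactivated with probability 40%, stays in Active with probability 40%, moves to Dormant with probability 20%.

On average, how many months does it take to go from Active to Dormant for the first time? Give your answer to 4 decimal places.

Let t(s) be the expected number of months to first reach Dormant from state s, with t(Dormant) = 0. Conditioning on the first month:
t(Reactivated) = 1 + 0.2·t(Reactivated) + 0.35·t(Active)
t(Active) = 1 + 0.4·t(Reactivated) + 0.4·t(Active)
Solving: t(Reactivated) = 2.7941, t(Active) = 3.5294.
Expected months from Active to Dormant: 3.5294.

3.5294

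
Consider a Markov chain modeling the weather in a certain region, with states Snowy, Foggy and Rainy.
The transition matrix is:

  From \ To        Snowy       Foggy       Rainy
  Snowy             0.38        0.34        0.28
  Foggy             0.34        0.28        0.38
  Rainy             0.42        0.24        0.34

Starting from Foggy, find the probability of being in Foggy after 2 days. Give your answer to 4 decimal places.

0.2852

Sum over the intermediate state after 1 day:
P = P(Foggy→Snowy)·P(Snowy→Foggy) + P(Foggy→Foggy)·P(Foggy→Foggy) + P(Foggy→Rainy)·P(Rainy→Foggy)
  = 0.34×0.34 + 0.28×0.28 + 0.38×0.24
  = 0.1156 + 0.0784 + 0.0912 = 0.2852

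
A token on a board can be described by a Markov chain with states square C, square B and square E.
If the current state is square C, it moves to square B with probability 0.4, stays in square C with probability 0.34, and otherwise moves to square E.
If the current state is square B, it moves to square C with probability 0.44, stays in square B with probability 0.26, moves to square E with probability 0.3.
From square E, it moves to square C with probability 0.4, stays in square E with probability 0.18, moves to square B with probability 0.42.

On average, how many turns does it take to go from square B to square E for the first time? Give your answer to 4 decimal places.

Let t(s) be the expected number of turns to first reach square E from state s, with t(square E) = 0. Conditioning on the first turn:
t(square C) = 1 + 0.34·t(square C) + 0.4·t(square B)
t(square B) = 1 + 0.44·t(square C) + 0.26·t(square B)
Solving: t(square C) = 3.6492, t(square B) = 3.5211.
Expected turns from square B to square E: 3.5211.

3.5211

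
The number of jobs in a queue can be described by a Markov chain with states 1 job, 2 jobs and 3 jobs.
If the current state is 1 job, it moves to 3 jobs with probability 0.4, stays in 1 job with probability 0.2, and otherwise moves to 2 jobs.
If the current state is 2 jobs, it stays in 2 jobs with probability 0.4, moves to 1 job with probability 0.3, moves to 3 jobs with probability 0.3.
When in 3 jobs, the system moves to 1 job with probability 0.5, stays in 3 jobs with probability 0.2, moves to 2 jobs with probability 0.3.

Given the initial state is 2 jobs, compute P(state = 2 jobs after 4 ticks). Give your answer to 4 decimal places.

0.3697

Propagate the distribution vector 4 ticks from 2 jobs.
After 0 ticks: (0.0000, 1.0000, 0.0000)
After 1 tick: (0.3000, 0.4000, 0.3000)
After 2 ticks: (0.3300, 0.3700, 0.3000)
After 3 ticks: (0.3270, 0.3700, 0.3030)
After 4 ticks: (0.3279, 0.3697, 0.3024)
P(in 2 jobs after 4 ticks) = 0.3697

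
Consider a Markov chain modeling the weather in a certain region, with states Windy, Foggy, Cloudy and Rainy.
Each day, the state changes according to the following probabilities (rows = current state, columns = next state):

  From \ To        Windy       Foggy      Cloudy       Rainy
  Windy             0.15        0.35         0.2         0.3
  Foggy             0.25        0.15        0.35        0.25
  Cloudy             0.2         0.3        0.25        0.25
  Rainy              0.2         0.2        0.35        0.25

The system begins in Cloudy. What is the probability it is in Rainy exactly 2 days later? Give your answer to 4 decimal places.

Propagate the distribution vector 2 days from Cloudy.
After 0 days: (0.0000, 0.0000, 1.0000, 0.0000)
After 1 day: (0.2000, 0.3000, 0.2500, 0.2500)
After 2 days: (0.2050, 0.2400, 0.2950, 0.2600)
P(in Rainy after 2 days) = 0.2600

0.2600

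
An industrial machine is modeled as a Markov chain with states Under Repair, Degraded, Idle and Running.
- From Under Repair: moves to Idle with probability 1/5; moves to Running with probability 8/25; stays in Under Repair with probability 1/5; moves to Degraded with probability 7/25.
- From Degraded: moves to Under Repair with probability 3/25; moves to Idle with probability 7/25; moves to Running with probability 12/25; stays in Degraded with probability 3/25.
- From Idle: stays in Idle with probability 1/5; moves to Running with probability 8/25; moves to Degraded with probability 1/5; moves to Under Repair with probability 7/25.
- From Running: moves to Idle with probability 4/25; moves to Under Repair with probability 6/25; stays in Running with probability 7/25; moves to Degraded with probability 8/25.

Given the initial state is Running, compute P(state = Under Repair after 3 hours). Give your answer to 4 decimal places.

Propagate the distribution vector 3 hours from Running.
After 0 hours: (0.0000, 0.0000, 0.0000, 1.0000)
After 1 hour: (0.2400, 0.3200, 0.1600, 0.2800)
After 2 hours: (0.1984, 0.2272, 0.2144, 0.3600)
After 3 hours: (0.2134, 0.2409, 0.2038, 0.3420)
P(in Under Repair after 3 hours) = 0.2134

0.2134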